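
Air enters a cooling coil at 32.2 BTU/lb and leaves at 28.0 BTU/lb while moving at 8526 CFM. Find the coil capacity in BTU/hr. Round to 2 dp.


Q = 4.5 * 8526 * (32.2 - 28.0) = 161141.40 BTU/hr

161141.40 BTU/hr


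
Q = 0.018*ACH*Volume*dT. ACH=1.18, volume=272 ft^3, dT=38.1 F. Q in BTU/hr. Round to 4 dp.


Q = 0.018 * 1.18 * 272 * 38.1 = 220.1144 BTU/hr

220.1144 BTU/hr


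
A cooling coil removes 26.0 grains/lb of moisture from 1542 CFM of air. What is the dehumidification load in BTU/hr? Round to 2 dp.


Q = 0.68 * 1542 * 26.0 = 27262.56 BTU/hr

27262.56 BTU/hr


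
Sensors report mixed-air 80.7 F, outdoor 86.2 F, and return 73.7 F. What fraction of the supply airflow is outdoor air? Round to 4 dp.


frac = (80.7 - 73.7) / (86.2 - 73.7) = 0.5600

0.5600


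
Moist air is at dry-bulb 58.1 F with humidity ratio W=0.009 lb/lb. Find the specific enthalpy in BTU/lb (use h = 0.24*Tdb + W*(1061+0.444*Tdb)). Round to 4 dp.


h = 0.24*58.1 + 0.009*(1061+0.444*58.1) = 23.7252 BTU/lb

23.7252 BTU/lb


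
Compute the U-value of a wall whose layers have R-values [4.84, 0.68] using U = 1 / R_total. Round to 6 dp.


R_total = 4.84 + 0.68 = 5.52
U = 1/5.52 = 0.181159

0.181159


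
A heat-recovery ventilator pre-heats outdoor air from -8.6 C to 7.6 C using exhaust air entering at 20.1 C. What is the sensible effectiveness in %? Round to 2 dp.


eff = (7.6-(-8.6))/(20.1-(-8.6))*100 = 56.45 %

56.45 %


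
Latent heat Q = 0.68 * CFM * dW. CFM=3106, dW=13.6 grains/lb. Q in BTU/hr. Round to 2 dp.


Q = 0.68 * 3106 * 13.6 = 28724.29 BTU/hr

28724.29 BTU/hr


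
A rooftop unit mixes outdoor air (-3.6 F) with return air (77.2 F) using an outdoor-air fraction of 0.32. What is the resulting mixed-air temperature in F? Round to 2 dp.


T_mix = 0.32*(-3.6) + 0.68*77.2 = 51.34 F

51.34 F


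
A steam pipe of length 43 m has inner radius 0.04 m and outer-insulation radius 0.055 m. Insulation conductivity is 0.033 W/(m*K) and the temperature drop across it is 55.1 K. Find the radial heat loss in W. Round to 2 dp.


Q = 2*pi*0.033*43*55.1/ln(0.055/0.04) = 1542.65 W

1542.65 W


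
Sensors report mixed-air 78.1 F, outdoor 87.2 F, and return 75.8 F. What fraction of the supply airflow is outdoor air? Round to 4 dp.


frac = (78.1 - 75.8) / (87.2 - 75.8) = 0.2018

0.2018


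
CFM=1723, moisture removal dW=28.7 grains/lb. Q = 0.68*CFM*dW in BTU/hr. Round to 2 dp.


Q = 0.68 * 1723 * 28.7 = 33626.07 BTU/hr

33626.07 BTU/hr


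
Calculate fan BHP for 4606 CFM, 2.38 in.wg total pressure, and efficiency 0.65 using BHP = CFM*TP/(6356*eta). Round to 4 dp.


BHP = 4606 * 2.38 / (6356 * 0.65) = 2.6534 hp

2.6534 hp


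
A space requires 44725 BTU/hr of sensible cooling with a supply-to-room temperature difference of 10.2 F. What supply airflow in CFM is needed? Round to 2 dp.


CFM = 44725 / (1.08 * 10.2) = 4060.00

4060.00 CFM


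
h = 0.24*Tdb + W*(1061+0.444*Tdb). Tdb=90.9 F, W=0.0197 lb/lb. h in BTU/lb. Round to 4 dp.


h = 0.24*90.9 + 0.0197*(1061+0.444*90.9) = 43.5128 BTU/lb

43.5128 BTU/lb


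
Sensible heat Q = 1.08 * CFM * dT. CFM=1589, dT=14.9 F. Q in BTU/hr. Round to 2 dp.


Q = 1.08 * 1589 * 14.9 = 25570.19 BTU/hr

25570.19 BTU/hr


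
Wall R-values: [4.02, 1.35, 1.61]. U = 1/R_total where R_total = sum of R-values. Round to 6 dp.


R_total = 4.02 + 1.35 + 1.61 = 6.98
U = 1/6.98 = 0.143266

0.143266


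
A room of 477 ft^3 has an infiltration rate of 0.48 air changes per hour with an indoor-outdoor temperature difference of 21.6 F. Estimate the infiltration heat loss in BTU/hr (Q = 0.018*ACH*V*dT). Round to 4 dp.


Q = 0.018 * 0.48 * 477 * 21.6 = 89.0196 BTU/hr

89.0196 BTU/hr


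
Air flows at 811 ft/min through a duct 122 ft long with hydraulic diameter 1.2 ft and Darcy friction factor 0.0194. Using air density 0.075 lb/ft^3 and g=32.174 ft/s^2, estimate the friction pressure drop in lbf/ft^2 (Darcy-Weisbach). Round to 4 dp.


v_fps = 811/60 = 13.5167 ft/s
dp = 0.0194*(122/1.2)*0.075*13.5167^2/(2*32.174) = 0.4200 lbf/ft^2

0.4200 lbf/ft^2


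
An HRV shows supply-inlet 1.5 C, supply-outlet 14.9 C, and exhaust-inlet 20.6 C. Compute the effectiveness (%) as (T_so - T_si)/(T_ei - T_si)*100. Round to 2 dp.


eff = (14.9-1.5)/(20.6-1.5)*100 = 70.16 %

70.16 %


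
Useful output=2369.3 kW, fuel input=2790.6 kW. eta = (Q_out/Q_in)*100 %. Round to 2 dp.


eta = (2369.3/2790.6)*100 = 84.90 %

84.90 %


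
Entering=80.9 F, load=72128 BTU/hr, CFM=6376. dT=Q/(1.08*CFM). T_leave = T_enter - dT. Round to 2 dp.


dT = 72128/(1.08*6376) = 10.4745
T_leave = 80.9 - 10.4745 = 70.43 F

70.43 F


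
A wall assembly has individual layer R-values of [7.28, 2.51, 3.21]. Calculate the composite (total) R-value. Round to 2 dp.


R_total = 7.28 + 2.51 + 3.21 = 13.00

13.00


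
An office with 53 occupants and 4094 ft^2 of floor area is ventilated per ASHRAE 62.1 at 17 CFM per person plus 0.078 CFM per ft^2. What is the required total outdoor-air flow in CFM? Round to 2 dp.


Total = 53*17 + 4094*0.078 = 1220.33 CFM

1220.33 CFM


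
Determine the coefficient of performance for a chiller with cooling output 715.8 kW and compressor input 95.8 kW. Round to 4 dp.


COP = 715.8 / 95.8 = 7.4718

7.4718


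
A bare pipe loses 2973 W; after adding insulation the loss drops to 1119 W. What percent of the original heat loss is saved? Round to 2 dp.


Savings = ((2973-1119)/2973)*100 = 62.36 %

62.36 %


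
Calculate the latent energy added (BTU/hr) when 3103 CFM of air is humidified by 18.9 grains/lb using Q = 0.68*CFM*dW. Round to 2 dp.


Q = 0.68 * 3103 * 18.9 = 39879.76 BTU/hr

39879.76 BTU/hr


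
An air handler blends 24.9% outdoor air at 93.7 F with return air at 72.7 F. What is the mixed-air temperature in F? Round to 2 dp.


T_mix = 72.7 + (24.9/100)*(93.7-72.7) = 77.93 F

77.93 F


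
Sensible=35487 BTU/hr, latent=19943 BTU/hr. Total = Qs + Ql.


Qt = 35487 + 19943 = 55430 BTU/hr

55430 BTU/hr


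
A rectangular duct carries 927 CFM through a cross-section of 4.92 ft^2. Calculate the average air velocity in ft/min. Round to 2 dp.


V = 927 / 4.92 = 188.41 ft/min

188.41 ft/min


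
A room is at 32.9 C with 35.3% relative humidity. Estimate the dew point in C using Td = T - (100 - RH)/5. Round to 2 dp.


Td = 32.9 - (100-35.3)/5 = 19.96 C

19.96 C


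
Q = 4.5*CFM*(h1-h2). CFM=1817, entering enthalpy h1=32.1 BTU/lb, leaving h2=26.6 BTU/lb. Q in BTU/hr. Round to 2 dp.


Q = 4.5 * 1817 * (32.1 - 26.6) = 44970.75 BTU/hr

44970.75 BTU/hr


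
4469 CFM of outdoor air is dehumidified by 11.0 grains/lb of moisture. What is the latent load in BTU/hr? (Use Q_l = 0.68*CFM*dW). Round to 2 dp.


Q = 0.68 * 4469 * 11.0 = 33428.12 BTU/hr

33428.12 BTU/hr


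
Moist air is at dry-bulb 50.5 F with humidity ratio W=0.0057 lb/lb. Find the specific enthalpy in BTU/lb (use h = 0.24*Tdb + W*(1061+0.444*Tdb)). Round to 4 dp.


h = 0.24*50.5 + 0.0057*(1061+0.444*50.5) = 18.2955 BTU/lb

18.2955 BTU/lb


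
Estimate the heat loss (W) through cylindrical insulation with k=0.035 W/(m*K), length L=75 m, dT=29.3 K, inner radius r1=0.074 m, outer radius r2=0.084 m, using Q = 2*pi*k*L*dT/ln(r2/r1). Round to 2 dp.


Q = 2*pi*0.035*75*29.3/ln(0.084/0.074) = 3812.62 W

3812.62 W


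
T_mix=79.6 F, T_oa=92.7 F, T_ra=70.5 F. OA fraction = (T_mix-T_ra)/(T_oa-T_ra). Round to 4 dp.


frac = (79.6 - 70.5) / (92.7 - 70.5) = 0.4099

0.4099


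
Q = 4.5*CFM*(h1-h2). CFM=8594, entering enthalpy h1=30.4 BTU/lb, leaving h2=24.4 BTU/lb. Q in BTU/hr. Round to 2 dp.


Q = 4.5 * 8594 * (30.4 - 24.4) = 232038.00 BTU/hr

232038.00 BTU/hr


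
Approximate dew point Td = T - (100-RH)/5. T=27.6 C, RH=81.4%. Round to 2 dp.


Td = 27.6 - (100-81.4)/5 = 23.88 C

23.88 C


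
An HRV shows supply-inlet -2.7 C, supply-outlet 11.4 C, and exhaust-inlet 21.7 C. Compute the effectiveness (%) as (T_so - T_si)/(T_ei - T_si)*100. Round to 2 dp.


eff = (11.4-(-2.7))/(21.7-(-2.7))*100 = 57.79 %

57.79 %


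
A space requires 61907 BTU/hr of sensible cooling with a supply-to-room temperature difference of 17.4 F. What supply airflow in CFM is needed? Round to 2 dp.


CFM = 61907 / (1.08 * 17.4) = 3294.33

3294.33 CFM


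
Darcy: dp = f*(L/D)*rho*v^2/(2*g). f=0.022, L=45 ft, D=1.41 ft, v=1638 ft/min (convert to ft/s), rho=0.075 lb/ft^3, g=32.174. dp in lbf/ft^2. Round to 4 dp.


v_fps = 1638/60 = 27.3 ft/s
dp = 0.022*(45/1.41)*0.075*27.3^2/(2*32.174) = 0.6099 lbf/ft^2

0.6099 lbf/ft^2


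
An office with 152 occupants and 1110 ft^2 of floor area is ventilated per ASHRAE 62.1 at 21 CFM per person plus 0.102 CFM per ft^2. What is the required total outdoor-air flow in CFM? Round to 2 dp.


Total = 152*21 + 1110*0.102 = 3305.22 CFM

3305.22 CFM


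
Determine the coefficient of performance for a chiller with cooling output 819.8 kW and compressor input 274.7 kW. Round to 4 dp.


COP = 819.8 / 274.7 = 2.9843

2.9843


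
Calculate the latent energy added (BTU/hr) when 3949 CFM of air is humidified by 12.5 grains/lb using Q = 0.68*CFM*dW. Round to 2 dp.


Q = 0.68 * 3949 * 12.5 = 33566.50 BTU/hr

33566.50 BTU/hr


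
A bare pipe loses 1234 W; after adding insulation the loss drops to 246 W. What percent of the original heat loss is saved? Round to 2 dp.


Savings = ((1234-246)/1234)*100 = 80.06 %

80.06 %


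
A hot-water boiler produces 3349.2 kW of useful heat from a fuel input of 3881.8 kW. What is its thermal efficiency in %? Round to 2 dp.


eta = (3349.2/3881.8)*100 = 86.28 %

86.28 %


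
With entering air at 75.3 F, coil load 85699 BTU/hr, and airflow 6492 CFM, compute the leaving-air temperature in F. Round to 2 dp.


dT = 85699/(1.08*6492) = 12.2229
T_leave = 75.3 - 12.2229 = 63.08 F

63.08 F


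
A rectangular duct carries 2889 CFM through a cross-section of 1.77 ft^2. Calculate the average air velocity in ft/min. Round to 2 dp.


V = 2889 / 1.77 = 1632.20 ft/min

1632.20 ft/min


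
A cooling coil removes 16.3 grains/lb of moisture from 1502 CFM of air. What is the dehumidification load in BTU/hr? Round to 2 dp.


Q = 0.68 * 1502 * 16.3 = 16648.17 BTU/hr

16648.17 BTU/hr


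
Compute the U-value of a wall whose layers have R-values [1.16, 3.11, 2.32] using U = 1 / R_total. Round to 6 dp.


R_total = 1.16 + 3.11 + 2.32 = 6.59
U = 1/6.59 = 0.151745

0.151745


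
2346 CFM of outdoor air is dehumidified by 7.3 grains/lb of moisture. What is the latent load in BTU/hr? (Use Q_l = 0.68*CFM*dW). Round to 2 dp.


Q = 0.68 * 2346 * 7.3 = 11645.54 BTU/hr

11645.54 BTU/hr


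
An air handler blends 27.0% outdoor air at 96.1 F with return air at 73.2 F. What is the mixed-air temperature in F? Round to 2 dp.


T_mix = 73.2 + (27.0/100)*(96.1-73.2) = 79.38 F

79.38 F


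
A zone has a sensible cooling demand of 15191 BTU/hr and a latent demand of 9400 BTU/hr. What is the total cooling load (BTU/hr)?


Qt = 15191 + 9400 = 24591 BTU/hr

24591 BTU/hr


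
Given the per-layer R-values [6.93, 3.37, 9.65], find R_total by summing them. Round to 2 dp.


R_total = 6.93 + 3.37 + 9.65 = 19.95

19.95


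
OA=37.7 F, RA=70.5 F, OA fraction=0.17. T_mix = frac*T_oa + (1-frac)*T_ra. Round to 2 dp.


T_mix = 0.17*37.7 + 0.83*70.5 = 64.92 F

64.92 F


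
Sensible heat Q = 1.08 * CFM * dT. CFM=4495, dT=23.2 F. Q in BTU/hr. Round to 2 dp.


Q = 1.08 * 4495 * 23.2 = 112626.72 BTU/hr

112626.72 BTU/hr


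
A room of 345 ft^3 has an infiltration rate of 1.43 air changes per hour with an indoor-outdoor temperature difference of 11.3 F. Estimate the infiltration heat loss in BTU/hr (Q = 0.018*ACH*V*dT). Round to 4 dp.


Q = 0.018 * 1.43 * 345 * 11.3 = 100.3474 BTU/hr

100.3474 BTU/hr


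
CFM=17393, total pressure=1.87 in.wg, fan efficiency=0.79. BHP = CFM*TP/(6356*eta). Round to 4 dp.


BHP = 17393 * 1.87 / (6356 * 0.79) = 6.4775 hp

6.4775 hp


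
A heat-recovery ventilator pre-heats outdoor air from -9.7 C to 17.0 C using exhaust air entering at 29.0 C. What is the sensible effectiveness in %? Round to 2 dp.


eff = (17.0-(-9.7))/(29.0-(-9.7))*100 = 68.99 %

68.99 %


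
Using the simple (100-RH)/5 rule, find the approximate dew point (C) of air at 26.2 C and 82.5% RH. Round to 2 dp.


Td = 26.2 - (100-82.5)/5 = 22.70 C

22.70 C


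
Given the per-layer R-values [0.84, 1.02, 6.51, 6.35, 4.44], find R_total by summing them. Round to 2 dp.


R_total = 0.84 + 1.02 + 6.51 + 6.35 + 4.44 = 19.16

19.16


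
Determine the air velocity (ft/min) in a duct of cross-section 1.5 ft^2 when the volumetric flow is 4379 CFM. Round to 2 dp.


V = 4379 / 1.5 = 2919.33 ft/min

2919.33 ft/min


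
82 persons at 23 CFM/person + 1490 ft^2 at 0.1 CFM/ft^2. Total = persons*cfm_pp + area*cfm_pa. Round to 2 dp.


Total = 82*23 + 1490*0.1 = 2035.00 CFM

2035.00 CFM


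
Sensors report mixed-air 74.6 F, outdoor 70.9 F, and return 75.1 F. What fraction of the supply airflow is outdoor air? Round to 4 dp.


frac = (74.6 - 75.1) / (70.9 - 75.1) = 0.1190

0.1190


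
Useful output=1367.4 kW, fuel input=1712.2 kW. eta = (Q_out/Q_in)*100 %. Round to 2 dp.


eta = (1367.4/1712.2)*100 = 79.86 %

79.86 %


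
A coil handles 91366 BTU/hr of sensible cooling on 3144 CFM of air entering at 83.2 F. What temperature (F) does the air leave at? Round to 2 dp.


dT = 91366/(1.08*3144) = 26.9078
T_leave = 83.2 - 26.9078 = 56.29 F

56.29 F


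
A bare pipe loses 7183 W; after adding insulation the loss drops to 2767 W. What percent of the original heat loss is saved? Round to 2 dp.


Savings = ((7183-2767)/7183)*100 = 61.48 %

61.48 %


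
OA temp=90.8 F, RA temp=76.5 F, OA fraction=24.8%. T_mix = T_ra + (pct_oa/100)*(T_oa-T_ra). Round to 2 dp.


T_mix = 76.5 + (24.8/100)*(90.8-76.5) = 80.05 F

80.05 F


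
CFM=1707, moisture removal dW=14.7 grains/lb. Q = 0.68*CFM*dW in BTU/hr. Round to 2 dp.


Q = 0.68 * 1707 * 14.7 = 17063.17 BTU/hr

17063.17 BTU/hr


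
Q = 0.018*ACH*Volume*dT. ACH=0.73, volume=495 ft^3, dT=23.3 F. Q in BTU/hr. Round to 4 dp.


Q = 0.018 * 0.73 * 495 * 23.3 = 151.5502 BTU/hr

151.5502 BTU/hr


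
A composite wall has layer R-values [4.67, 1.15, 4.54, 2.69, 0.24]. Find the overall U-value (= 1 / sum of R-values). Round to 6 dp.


R_total = 4.67 + 1.15 + 4.54 + 2.69 + 0.24 = 13.29
U = 1/13.29 = 0.075245

0.075245


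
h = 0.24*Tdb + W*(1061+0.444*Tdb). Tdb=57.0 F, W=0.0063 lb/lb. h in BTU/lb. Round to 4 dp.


h = 0.24*57.0 + 0.0063*(1061+0.444*57.0) = 20.5237 BTU/lb

20.5237 BTU/lb


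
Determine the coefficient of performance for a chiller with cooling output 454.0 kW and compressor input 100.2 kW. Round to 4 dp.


COP = 454.0 / 100.2 = 4.5309

4.5309


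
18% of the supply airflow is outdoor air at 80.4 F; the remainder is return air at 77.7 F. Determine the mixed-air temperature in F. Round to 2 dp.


T_mix = 0.18*80.4 + 0.82*77.7 = 78.19 F

78.19 F


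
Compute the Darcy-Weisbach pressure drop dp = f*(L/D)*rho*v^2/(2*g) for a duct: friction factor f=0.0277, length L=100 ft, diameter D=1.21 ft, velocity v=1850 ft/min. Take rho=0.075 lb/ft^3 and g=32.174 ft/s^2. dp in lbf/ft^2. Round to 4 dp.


v_fps = 1850/60 = 30.8333 ft/s
dp = 0.0277*(100/1.21)*0.075*30.8333^2/(2*32.174) = 2.5367 lbf/ft^2

2.5367 lbf/ft^2


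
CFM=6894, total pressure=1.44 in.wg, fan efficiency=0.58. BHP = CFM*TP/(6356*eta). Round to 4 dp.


BHP = 6894 * 1.44 / (6356 * 0.58) = 2.6929 hp

2.6929 hp


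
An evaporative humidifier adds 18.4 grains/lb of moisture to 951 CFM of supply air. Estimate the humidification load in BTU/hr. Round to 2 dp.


Q = 0.68 * 951 * 18.4 = 11898.91 BTU/hr

11898.91 BTU/hr


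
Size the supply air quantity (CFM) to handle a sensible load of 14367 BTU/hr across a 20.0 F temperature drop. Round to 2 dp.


CFM = 14367 / (1.08 * 20.0) = 665.14

665.14 CFM


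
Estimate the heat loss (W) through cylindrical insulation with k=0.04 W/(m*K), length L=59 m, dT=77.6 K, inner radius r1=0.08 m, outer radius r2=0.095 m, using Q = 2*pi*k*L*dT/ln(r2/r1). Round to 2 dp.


Q = 2*pi*0.04*59*77.6/ln(0.095/0.08) = 6695.81 W

6695.81 W


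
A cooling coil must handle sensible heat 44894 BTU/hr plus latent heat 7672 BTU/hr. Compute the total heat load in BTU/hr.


Qt = 44894 + 7672 = 52566 BTU/hr

52566 BTU/hr


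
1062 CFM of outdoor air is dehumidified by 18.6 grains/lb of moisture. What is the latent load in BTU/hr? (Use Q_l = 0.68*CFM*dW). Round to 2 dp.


Q = 0.68 * 1062 * 18.6 = 13432.18 BTU/hr

13432.18 BTU/hr


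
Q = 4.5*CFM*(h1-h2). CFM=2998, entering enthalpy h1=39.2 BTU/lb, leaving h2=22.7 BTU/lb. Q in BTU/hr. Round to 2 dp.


Q = 4.5 * 2998 * (39.2 - 22.7) = 222601.50 BTU/hr

222601.50 BTU/hr


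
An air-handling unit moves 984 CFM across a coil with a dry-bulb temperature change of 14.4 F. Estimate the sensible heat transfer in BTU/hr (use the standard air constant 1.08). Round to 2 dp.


Q = 1.08 * 984 * 14.4 = 15303.17 BTU/hr

15303.17 BTU/hr


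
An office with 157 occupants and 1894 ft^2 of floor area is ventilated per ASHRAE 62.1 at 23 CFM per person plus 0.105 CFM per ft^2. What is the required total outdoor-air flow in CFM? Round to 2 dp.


Total = 157*23 + 1894*0.105 = 3809.87 CFM

3809.87 CFM


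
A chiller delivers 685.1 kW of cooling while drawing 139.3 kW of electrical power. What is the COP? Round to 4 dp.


COP = 685.1 / 139.3 = 4.9182

4.9182


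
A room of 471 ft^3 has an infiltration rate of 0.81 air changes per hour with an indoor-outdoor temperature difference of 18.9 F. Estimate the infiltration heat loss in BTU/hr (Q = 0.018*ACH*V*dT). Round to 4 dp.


Q = 0.018 * 0.81 * 471 * 18.9 = 129.7897 BTU/hr

129.7897 BTU/hr


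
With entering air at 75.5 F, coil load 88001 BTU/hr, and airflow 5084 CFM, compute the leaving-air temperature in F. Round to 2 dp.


dT = 88001/(1.08*5084) = 16.0272
T_leave = 75.5 - 16.0272 = 59.47 F

59.47 F


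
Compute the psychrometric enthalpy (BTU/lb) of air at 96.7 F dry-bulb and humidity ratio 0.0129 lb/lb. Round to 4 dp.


h = 0.24*96.7 + 0.0129*(1061+0.444*96.7) = 37.4488 BTU/lb

37.4488 BTU/lb


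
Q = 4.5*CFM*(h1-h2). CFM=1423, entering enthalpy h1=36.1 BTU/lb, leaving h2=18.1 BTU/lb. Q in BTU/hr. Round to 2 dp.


Q = 4.5 * 1423 * (36.1 - 18.1) = 115263.00 BTU/hr

115263.00 BTU/hr


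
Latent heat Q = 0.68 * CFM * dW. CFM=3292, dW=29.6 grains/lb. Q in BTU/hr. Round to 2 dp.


Q = 0.68 * 3292 * 29.6 = 66261.38 BTU/hr

66261.38 BTU/hr


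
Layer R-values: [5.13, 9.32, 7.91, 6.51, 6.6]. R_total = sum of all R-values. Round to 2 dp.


R_total = 5.13 + 9.32 + 7.91 + 6.51 + 6.6 = 35.47

35.47


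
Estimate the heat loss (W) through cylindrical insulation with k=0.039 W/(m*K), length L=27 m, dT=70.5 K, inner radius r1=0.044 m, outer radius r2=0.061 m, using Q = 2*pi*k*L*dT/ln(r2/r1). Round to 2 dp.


Q = 2*pi*0.039*27*70.5/ln(0.061/0.044) = 1427.81 W

1427.81 W


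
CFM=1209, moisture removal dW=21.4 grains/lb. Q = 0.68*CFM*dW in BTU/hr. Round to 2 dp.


Q = 0.68 * 1209 * 21.4 = 17593.37 BTU/hr

17593.37 BTU/hr


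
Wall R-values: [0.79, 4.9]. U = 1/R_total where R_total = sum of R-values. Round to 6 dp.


R_total = 0.79 + 4.9 = 5.69
U = 1/5.69 = 0.175747

0.175747


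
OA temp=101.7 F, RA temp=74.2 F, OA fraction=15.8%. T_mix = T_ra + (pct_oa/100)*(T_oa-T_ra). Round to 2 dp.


T_mix = 74.2 + (15.8/100)*(101.7-74.2) = 78.55 F

78.55 F


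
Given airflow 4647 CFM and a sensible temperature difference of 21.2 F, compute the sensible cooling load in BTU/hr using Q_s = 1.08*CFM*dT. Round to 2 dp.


Q = 1.08 * 4647 * 21.2 = 106397.71 BTU/hr

106397.71 BTU/hr


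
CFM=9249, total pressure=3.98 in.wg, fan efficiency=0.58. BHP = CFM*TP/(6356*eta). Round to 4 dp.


BHP = 9249 * 3.98 / (6356 * 0.58) = 9.9854 hp

9.9854 hp


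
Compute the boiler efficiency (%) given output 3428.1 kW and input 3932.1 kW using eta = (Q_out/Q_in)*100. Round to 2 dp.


eta = (3428.1/3932.1)*100 = 87.18 %

87.18 %


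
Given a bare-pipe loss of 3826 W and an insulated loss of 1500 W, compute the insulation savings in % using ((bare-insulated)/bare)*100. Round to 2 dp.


Savings = ((3826-1500)/3826)*100 = 60.79 %

60.79 %


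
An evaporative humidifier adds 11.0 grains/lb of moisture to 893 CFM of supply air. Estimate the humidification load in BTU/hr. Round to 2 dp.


Q = 0.68 * 893 * 11.0 = 6679.64 BTU/hr

6679.64 BTU/hr


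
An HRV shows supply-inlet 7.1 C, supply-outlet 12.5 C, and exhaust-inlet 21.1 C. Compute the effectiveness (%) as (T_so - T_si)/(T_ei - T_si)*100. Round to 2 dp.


eff = (12.5-7.1)/(21.1-7.1)*100 = 38.57 %

38.57 %


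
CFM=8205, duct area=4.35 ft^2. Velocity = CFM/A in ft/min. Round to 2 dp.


V = 8205 / 4.35 = 1886.21 ft/min

1886.21 ft/min


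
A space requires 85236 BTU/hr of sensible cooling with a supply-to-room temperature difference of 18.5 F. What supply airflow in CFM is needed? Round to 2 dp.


CFM = 85236 / (1.08 * 18.5) = 4266.07

4266.07 CFM


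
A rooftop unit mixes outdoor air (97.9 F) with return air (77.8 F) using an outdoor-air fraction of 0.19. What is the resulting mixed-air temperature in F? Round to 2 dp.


T_mix = 0.19*97.9 + 0.81*77.8 = 81.62 F

81.62 F


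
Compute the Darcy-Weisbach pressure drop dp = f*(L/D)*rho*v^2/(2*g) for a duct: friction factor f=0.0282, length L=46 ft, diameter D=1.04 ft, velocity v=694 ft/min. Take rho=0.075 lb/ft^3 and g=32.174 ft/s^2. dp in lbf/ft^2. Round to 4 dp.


v_fps = 694/60 = 11.5667 ft/s
dp = 0.0282*(46/1.04)*0.075*11.5667^2/(2*32.174) = 0.1945 lbf/ft^2

0.1945 lbf/ft^2


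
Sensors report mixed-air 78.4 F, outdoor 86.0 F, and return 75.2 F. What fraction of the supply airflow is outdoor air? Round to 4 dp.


frac = (78.4 - 75.2) / (86.0 - 75.2) = 0.2963

0.2963


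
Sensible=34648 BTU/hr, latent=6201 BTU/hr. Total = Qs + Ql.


Qt = 34648 + 6201 = 40849 BTU/hr

40849 BTU/hr


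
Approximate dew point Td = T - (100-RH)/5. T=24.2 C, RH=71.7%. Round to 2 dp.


Td = 24.2 - (100-71.7)/5 = 18.54 C

18.54 C


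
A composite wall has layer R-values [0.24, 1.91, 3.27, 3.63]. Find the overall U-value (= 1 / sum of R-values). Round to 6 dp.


R_total = 0.24 + 1.91 + 3.27 + 3.63 = 9.05
U = 1/9.05 = 0.110497

0.110497


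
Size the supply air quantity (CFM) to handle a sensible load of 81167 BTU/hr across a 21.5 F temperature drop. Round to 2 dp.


CFM = 81167 / (1.08 * 21.5) = 3495.56

3495.56 CFM


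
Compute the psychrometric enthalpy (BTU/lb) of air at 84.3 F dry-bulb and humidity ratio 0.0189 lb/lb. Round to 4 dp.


h = 0.24*84.3 + 0.0189*(1061+0.444*84.3) = 40.9923 BTU/lb

40.9923 BTU/lb


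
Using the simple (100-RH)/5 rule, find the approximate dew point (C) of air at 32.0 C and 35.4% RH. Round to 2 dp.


Td = 32.0 - (100-35.4)/5 = 19.08 C

19.08 C


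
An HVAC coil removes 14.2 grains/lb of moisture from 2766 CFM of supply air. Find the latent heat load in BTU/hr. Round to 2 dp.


Q = 0.68 * 2766 * 14.2 = 26708.50 BTU/hr

26708.50 BTU/hr


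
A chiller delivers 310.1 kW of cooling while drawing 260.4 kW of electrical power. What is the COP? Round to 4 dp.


COP = 310.1 / 260.4 = 1.1909

1.1909


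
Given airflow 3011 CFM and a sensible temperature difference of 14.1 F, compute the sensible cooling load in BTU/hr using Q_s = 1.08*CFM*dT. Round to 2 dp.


Q = 1.08 * 3011 * 14.1 = 45851.51 BTU/hr

45851.51 BTU/hr


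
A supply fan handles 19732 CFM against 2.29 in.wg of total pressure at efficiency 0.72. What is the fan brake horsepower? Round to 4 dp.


BHP = 19732 * 2.29 / (6356 * 0.72) = 9.8739 hp

9.8739 hp


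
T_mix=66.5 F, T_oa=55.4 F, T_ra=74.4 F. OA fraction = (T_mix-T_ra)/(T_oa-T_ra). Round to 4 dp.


frac = (66.5 - 74.4) / (55.4 - 74.4) = 0.4158

0.4158


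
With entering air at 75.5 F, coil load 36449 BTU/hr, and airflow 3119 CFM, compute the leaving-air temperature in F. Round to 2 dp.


dT = 36449/(1.08*3119) = 10.8205
T_leave = 75.5 - 10.8205 = 64.68 F

64.68 F


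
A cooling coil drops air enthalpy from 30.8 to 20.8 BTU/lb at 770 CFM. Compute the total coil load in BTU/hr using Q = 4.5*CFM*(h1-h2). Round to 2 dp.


Q = 4.5 * 770 * (30.8 - 20.8) = 34650.00 BTU/hr

34650.00 BTU/hr


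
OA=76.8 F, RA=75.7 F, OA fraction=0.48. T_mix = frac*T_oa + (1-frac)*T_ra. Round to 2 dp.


T_mix = 0.48*76.8 + 0.52*75.7 = 76.23 F

76.23 F


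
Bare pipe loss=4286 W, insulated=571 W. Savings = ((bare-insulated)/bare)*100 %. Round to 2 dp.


Savings = ((4286-571)/4286)*100 = 86.68 %

86.68 %


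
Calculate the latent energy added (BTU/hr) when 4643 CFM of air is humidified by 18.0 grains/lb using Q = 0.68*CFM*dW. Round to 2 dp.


Q = 0.68 * 4643 * 18.0 = 56830.32 BTU/hr

56830.32 BTU/hr


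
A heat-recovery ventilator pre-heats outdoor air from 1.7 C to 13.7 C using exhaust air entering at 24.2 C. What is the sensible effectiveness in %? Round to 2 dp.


eff = (13.7-1.7)/(24.2-1.7)*100 = 53.33 %

53.33 %


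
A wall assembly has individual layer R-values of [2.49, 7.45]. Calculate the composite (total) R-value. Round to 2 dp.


R_total = 2.49 + 7.45 = 9.94

9.94


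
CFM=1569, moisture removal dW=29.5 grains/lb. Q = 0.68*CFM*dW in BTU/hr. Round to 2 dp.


Q = 0.68 * 1569 * 29.5 = 31474.14 BTU/hr

31474.14 BTU/hr


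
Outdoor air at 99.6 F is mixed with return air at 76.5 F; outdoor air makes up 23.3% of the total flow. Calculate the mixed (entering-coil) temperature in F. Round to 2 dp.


T_mix = 76.5 + (23.3/100)*(99.6-76.5) = 81.88 F

81.88 F


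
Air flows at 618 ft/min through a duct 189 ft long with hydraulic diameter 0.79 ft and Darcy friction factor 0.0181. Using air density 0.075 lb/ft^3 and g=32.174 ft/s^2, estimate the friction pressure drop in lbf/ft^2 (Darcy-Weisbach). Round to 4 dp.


v_fps = 618/60 = 10.3 ft/s
dp = 0.0181*(189/0.79)*0.075*10.3^2/(2*32.174) = 0.5354 lbf/ft^2

0.5354 lbf/ft^2


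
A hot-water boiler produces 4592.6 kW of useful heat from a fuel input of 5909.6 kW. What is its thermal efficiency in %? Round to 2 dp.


eta = (4592.6/5909.6)*100 = 77.71 %

77.71 %


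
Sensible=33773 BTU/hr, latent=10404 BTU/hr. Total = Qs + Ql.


Qt = 33773 + 10404 = 44177 BTU/hr

44177 BTU/hr


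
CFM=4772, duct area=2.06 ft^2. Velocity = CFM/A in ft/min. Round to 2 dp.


V = 4772 / 2.06 = 2316.50 ft/min

2316.50 ft/min


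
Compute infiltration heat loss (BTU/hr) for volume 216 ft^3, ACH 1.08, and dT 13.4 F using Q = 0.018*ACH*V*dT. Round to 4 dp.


Q = 0.018 * 1.08 * 216 * 13.4 = 56.2671 BTU/hr

56.2671 BTU/hr


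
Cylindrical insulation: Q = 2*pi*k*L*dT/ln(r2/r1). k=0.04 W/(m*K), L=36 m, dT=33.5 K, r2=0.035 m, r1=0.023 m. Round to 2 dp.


Q = 2*pi*0.04*36*33.5/ln(0.035/0.023) = 721.92 W

721.92 W


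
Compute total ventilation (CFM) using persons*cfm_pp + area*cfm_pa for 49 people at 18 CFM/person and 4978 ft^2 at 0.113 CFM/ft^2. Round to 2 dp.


Total = 49*18 + 4978*0.113 = 1444.51 CFM

1444.51 CFM


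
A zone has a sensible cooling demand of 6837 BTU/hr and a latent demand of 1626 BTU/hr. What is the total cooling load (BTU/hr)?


Qt = 6837 + 1626 = 8463 BTU/hr

8463 BTU/hr


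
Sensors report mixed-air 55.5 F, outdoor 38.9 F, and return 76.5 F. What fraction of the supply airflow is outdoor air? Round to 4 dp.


frac = (55.5 - 76.5) / (38.9 - 76.5) = 0.5585

0.5585


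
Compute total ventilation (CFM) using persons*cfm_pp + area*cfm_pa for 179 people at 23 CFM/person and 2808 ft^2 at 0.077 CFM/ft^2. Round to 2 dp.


Total = 179*23 + 2808*0.077 = 4333.22 CFM

4333.22 CFM


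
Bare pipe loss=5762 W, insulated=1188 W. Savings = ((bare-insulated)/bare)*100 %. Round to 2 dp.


Savings = ((5762-1188)/5762)*100 = 79.38 %

79.38 %


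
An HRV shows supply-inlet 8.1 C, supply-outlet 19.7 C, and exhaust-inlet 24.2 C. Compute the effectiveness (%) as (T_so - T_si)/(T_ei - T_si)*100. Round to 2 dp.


eff = (19.7-8.1)/(24.2-8.1)*100 = 72.05 %

72.05 %


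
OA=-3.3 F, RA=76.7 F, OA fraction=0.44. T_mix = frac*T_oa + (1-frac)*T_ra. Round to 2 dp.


T_mix = 0.44*(-3.3) + 0.56*76.7 = 41.50 F

41.50 F


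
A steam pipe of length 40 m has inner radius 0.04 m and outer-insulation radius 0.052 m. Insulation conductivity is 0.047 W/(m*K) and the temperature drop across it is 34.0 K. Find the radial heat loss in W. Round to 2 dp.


Q = 2*pi*0.047*40*34.0/ln(0.052/0.04) = 1530.78 W

1530.78 W


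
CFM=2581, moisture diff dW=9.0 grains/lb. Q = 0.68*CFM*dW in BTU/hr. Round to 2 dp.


Q = 0.68 * 2581 * 9.0 = 15795.72 BTU/hr

15795.72 BTU/hr


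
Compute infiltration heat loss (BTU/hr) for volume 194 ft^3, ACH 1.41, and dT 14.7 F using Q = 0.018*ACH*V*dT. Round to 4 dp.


Q = 0.018 * 1.41 * 194 * 14.7 = 72.3787 BTU/hr

72.3787 BTU/hr


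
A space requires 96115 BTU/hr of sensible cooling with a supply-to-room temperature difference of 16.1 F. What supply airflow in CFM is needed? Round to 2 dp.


CFM = 96115 / (1.08 * 16.1) = 5527.66

5527.66 CFM


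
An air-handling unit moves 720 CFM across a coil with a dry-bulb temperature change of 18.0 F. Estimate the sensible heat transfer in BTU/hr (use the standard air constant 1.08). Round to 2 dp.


Q = 1.08 * 720 * 18.0 = 13996.80 BTU/hr

13996.80 BTU/hr


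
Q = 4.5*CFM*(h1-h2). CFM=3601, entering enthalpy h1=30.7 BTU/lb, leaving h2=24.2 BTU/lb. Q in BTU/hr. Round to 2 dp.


Q = 4.5 * 3601 * (30.7 - 24.2) = 105329.25 BTU/hr

105329.25 BTU/hr


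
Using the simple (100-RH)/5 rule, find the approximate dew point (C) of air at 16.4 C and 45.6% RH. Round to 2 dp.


Td = 16.4 - (100-45.6)/5 = 5.52 C

5.52 C


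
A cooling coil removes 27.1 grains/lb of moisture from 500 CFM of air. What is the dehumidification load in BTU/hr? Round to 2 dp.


Q = 0.68 * 500 * 27.1 = 9214.00 BTU/hr

9214.00 BTU/hr


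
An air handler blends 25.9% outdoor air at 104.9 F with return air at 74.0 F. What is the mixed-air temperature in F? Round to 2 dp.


T_mix = 74.0 + (25.9/100)*(104.9-74.0) = 82.00 F

82.00 F


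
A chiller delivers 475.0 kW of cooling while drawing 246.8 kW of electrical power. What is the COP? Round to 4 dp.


COP = 475.0 / 246.8 = 1.9246

1.9246


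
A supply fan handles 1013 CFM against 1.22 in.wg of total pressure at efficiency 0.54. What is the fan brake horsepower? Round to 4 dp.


BHP = 1013 * 1.22 / (6356 * 0.54) = 0.3601 hp

0.3601 hp


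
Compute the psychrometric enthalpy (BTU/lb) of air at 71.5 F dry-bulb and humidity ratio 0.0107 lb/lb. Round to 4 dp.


h = 0.24*71.5 + 0.0107*(1061+0.444*71.5) = 28.8524 BTU/lb

28.8524 BTU/lb


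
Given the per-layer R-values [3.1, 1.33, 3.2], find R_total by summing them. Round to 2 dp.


R_total = 3.1 + 1.33 + 3.2 = 7.63

7.63


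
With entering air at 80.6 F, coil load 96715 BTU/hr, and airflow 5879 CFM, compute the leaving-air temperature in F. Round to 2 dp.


dT = 96715/(1.08*5879) = 15.2323
T_leave = 80.6 - 15.2323 = 65.37 F

65.37 F


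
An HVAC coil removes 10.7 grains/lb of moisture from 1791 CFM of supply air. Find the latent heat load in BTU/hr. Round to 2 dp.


Q = 0.68 * 1791 * 10.7 = 13031.32 BTU/hr

13031.32 BTU/hr


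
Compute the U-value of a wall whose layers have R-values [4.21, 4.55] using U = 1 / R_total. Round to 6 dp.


R_total = 4.21 + 4.55 = 8.76
U = 1/8.76 = 0.114155

0.114155


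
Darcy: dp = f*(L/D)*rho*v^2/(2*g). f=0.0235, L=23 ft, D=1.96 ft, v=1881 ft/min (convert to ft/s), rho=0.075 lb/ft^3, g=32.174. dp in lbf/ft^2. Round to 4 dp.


v_fps = 1881/60 = 31.35 ft/s
dp = 0.0235*(23/1.96)*0.075*31.35^2/(2*32.174) = 0.3159 lbf/ft^2

0.3159 lbf/ft^2


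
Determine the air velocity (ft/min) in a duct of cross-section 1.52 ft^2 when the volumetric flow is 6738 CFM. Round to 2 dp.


V = 6738 / 1.52 = 4432.89 ft/min

4432.89 ft/min


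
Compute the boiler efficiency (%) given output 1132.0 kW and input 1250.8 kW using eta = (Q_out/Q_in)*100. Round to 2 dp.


eta = (1132.0/1250.8)*100 = 90.50 %

90.50 %


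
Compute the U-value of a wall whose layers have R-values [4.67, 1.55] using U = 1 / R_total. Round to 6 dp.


R_total = 4.67 + 1.55 = 6.22
U = 1/6.22 = 0.160772

0.160772


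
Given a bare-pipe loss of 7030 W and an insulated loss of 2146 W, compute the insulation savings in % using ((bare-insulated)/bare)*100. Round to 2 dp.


Savings = ((7030-2146)/7030)*100 = 69.47 %

69.47 %


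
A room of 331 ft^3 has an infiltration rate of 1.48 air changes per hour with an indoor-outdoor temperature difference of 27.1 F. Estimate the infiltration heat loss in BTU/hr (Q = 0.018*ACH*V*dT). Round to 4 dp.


Q = 0.018 * 1.48 * 331 * 27.1 = 238.9635 BTU/hr

238.9635 BTU/hr


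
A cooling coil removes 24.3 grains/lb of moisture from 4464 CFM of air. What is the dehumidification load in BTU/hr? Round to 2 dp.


Q = 0.68 * 4464 * 24.3 = 73763.14 BTU/hr

73763.14 BTU/hr


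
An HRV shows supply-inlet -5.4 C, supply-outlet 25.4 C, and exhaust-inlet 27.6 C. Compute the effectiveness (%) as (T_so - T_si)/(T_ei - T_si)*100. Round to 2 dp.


eff = (25.4-(-5.4))/(27.6-(-5.4))*100 = 93.33 %

93.33 %


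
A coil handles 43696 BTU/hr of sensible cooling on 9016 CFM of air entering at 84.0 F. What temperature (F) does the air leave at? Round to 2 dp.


dT = 43696/(1.08*9016) = 4.4875
T_leave = 84.0 - 4.4875 = 79.51 F

79.51 F


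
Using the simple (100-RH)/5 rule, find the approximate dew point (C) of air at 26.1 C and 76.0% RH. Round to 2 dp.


Td = 26.1 - (100-76.0)/5 = 21.30 C

21.30 C


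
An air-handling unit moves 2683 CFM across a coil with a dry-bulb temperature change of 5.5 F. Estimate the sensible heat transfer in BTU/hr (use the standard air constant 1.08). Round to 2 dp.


Q = 1.08 * 2683 * 5.5 = 15937.02 BTU/hr

15937.02 BTU/hr


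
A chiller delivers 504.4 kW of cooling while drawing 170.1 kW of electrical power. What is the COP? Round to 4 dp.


COP = 504.4 / 170.1 = 2.9653

2.9653


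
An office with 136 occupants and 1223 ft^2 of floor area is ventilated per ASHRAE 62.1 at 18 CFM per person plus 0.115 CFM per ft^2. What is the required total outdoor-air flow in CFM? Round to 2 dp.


Total = 136*18 + 1223*0.115 = 2588.65 CFM

2588.65 CFM


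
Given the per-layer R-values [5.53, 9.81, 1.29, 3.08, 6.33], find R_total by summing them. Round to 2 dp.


R_total = 5.53 + 9.81 + 1.29 + 3.08 + 6.33 = 26.04

26.04


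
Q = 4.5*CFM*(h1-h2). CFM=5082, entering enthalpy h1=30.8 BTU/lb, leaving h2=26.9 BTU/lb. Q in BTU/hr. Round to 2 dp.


Q = 4.5 * 5082 * (30.8 - 26.9) = 89189.10 BTU/hr

89189.10 BTU/hr


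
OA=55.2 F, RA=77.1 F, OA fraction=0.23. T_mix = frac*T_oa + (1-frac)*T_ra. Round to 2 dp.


T_mix = 0.23*55.2 + 0.77*77.1 = 72.06 F

72.06 F


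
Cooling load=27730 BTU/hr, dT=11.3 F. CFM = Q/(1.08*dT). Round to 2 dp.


CFM = 27730 / (1.08 * 11.3) = 2272.21

2272.21 CFM


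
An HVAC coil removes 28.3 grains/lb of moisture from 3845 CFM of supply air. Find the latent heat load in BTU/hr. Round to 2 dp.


Q = 0.68 * 3845 * 28.3 = 73993.18 BTU/hr

73993.18 BTU/hr


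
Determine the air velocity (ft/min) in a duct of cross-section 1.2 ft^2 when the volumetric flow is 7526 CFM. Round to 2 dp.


V = 7526 / 1.2 = 6271.67 ft/min

6271.67 ft/min


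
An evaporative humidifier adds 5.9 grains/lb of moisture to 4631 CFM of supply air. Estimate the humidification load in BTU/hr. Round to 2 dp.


Q = 0.68 * 4631 * 5.9 = 18579.57 BTU/hr

18579.57 BTU/hr


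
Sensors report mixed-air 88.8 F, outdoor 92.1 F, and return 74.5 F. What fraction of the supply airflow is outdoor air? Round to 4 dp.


frac = (88.8 - 74.5) / (92.1 - 74.5) = 0.8125

0.8125


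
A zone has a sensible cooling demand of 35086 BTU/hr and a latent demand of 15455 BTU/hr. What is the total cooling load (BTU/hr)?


Qt = 35086 + 15455 = 50541 BTU/hr

50541 BTU/hr


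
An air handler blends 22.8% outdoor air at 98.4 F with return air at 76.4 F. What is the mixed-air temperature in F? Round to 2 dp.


T_mix = 76.4 + (22.8/100)*(98.4-76.4) = 81.42 F

81.42 F


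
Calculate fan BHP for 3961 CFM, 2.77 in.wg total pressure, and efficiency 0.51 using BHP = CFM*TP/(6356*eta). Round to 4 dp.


BHP = 3961 * 2.77 / (6356 * 0.51) = 3.3848 hp

3.3848 hp


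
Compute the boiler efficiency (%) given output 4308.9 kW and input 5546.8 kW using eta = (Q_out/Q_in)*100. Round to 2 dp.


eta = (4308.9/5546.8)*100 = 77.68 %

77.68 %


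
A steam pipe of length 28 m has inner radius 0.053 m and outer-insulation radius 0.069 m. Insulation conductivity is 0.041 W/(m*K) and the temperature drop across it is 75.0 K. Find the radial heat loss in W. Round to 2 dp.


Q = 2*pi*0.041*28*75.0/ln(0.069/0.053) = 2050.62 W

2050.62 W


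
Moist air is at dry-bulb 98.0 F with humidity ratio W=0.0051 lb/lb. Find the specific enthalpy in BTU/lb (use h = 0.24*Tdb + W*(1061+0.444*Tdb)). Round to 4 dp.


h = 0.24*98.0 + 0.0051*(1061+0.444*98.0) = 29.1530 BTU/lb

29.1530 BTU/lb


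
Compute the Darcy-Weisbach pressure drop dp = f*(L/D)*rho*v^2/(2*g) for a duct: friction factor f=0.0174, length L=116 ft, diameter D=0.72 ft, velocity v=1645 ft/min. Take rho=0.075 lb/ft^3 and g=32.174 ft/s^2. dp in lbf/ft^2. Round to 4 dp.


v_fps = 1645/60 = 27.4167 ft/s
dp = 0.0174*(116/0.72)*0.075*27.4167^2/(2*32.174) = 2.4560 lbf/ft^2

2.4560 lbf/ft^2


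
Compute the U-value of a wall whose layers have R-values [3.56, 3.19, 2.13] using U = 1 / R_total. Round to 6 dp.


R_total = 3.56 + 3.19 + 2.13 = 8.88
U = 1/8.88 = 0.112613

0.112613


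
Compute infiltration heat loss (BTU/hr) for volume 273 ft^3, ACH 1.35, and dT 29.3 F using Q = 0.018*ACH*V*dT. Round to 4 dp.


Q = 0.018 * 1.35 * 273 * 29.3 = 194.3733 BTU/hr

194.3733 BTU/hr


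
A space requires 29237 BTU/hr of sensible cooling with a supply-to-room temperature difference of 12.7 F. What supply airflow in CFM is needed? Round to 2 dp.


CFM = 29237 / (1.08 * 12.7) = 2131.60

2131.60 CFM


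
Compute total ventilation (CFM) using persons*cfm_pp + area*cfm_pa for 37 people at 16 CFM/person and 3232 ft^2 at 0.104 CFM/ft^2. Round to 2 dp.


Total = 37*16 + 3232*0.104 = 928.13 CFM

928.13 CFM


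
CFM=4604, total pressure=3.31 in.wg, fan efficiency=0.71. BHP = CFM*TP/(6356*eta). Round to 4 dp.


BHP = 4604 * 3.31 / (6356 * 0.71) = 3.3769 hp

3.3769 hp


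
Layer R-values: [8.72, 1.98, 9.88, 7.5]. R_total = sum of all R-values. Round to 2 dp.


R_total = 8.72 + 1.98 + 9.88 + 7.5 = 28.08

28.08


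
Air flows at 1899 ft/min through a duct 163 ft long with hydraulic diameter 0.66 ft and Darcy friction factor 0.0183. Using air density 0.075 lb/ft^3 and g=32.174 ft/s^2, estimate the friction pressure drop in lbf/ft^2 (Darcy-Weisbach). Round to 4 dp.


v_fps = 1899/60 = 31.65 ft/s
dp = 0.0183*(163/0.66)*0.075*31.65^2/(2*32.174) = 5.2768 lbf/ft^2

5.2768 lbf/ft^2


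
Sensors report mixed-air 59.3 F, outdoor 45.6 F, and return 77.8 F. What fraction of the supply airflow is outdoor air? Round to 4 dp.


frac = (59.3 - 77.8) / (45.6 - 77.8) = 0.5745

0.5745


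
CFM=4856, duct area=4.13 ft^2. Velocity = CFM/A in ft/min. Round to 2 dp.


V = 4856 / 4.13 = 1175.79 ft/min

1175.79 ft/min


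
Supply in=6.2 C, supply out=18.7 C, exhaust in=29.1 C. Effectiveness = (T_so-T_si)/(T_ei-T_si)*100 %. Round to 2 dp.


eff = (18.7-6.2)/(29.1-6.2)*100 = 54.59 %

54.59 %


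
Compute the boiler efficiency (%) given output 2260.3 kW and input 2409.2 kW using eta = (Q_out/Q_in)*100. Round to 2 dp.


eta = (2260.3/2409.2)*100 = 93.82 %

93.82 %
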